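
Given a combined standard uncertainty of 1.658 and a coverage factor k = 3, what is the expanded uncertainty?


U = k * uc
U = 3 * 1.658
U = 4.9740

4.9740


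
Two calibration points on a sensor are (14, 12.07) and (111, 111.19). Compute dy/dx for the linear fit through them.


slope = (y2 - y1) / (x2 - x1)
= (111.19 - 12.07) / (111 - 14)
= 99.1200 / 97
= 1.0219

1.0219


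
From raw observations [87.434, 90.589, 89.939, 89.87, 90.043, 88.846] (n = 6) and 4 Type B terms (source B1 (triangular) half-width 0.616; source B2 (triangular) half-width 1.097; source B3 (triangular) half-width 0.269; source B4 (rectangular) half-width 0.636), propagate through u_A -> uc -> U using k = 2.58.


mean = (87.434 + 90.589 + 89.939 + 89.87 + 90.043 + 88.846) / 6 = 89.4535
s = sqrt(sum((x - mean)^2)/(n-1)) = 1.1396043
u_A = s / sqrt(n) = 1.1396043 / sqrt(6) = 0.46524151
u_B1 = 0.616 / sqrt(6) = 0.25148095
u_B2 = 1.097 / sqrt(6) = 0.44784837
u_B3 = 0.269 / sqrt(6) = 0.10981879
u_B4 = 0.636 / sqrt(3) = 0.36719477
uc = sqrt(0.46524151^2 + 0.25148095^2 + 0.44784837^2 + 0.10981879^2 + 0.36719477^2) = 0.79192971
U = k * uc = 2.58 * 0.79192971
U = 2.0432

2.0432


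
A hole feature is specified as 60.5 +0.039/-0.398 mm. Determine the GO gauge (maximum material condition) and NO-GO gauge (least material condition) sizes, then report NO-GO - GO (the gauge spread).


GO = nominal - lower_tol (smallest hole = maximum material condition)
GO = 60.5 - 0.398 = 60.102
NO-GO = nominal + upper_tol (largest hole = least material condition)
NO-GO = 60.5 + 0.039 = 60.539
spread = NO-GO - GO = 60.539 - 60.102 = 0.4370

0.4370


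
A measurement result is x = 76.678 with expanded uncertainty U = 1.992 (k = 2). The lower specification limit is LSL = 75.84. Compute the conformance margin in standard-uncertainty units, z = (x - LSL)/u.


u = U / k = 1.992 / 2 = 0.996
margin = |LSL - x| = |75.84 - 76.678| = 0.838
z = margin / u = 0.838 / 0.996
z = 0.8414

0.8414


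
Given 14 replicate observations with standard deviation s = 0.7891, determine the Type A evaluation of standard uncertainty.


u_A = s / sqrt(n)
u_A = 0.7891 / sqrt(14)
u_A = 0.7891 / 3.7416574
u_A = 0.2109

0.2109


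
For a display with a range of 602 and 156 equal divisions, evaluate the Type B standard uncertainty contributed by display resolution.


resolution = range / divisions
resolution = 602 / 156 = 3.8589744
u_res = resolution / (2*sqrt(3))
u_res = 3.8589744 / 3.4641016
u_res = 1.1140

1.1140


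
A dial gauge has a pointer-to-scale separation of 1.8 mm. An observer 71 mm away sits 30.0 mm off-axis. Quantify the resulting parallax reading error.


error = h * offset / d
= 1.8 * 30.0 / 71
= 0.7606

0.7606


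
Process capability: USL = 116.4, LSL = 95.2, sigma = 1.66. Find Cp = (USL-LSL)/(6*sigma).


Cp = (USL - LSL) / (6 * sigma)
= (116.4 - 95.2) / (6 * 1.66)
= 21.2000 / 9.9600
= 2.1285

2.1285


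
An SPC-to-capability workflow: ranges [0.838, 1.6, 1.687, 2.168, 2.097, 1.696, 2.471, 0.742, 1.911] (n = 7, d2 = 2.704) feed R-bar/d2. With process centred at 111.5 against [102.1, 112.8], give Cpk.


R_bar = (0.838 + 1.6 + 1.687 + 2.168 + 2.097 + 1.696 + 2.471 + 0.742 + 1.911) / 9 = 1.69
sigma = R_bar / d2 = 1.69 / 2.704 = 0.625
Cp = (USL - LSL)/(6*sigma) = (112.8 - 102.1)/(6*0.625) = 2.8533
Cpu = (112.8 - 111.5)/(3*0.625) = 0.6933
Cpl = (111.5 - 102.1)/(3*0.625) = 5.0133
Cpk = min(Cpu, Cpl) = 0.6933

0.6933


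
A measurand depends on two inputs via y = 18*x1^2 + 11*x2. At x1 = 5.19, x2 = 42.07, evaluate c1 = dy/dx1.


y = 18*x1^2 + 11*x2
dy/dx1 = 2*18*x1
Evaluate at x1 = 5.19: c1 = 36 * 5.19
c1 = 186.8400

186.8400


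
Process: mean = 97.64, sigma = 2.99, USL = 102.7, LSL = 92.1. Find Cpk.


Cpu = (USL - mean) / (3*sigma) = (102.7 - 97.64) / (3*2.99) = 0.5641
Cpl = (mean - LSL) / (3*sigma) = (97.64 - 92.1) / (3*2.99) = 0.6176
Cpk = min(Cpu, Cpl) = 0.5641

0.5641


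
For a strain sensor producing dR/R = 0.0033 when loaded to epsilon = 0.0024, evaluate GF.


GF = (dR/R) / epsilon
= 0.0033 / 0.0024
= 1.3750

1.3750


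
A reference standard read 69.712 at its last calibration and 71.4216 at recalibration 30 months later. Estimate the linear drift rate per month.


rate = (v2 - v1) / months
= (71.4216 - 69.712) / 30
= 1.7096 / 30
= 0.0570

0.0570


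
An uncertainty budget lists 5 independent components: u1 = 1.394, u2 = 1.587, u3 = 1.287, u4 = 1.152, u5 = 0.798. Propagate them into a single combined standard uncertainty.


uc = sqrt(1.394^2 + 1.587^2 + 1.287^2 + 1.152^2 + 0.798^2)
uc = sqrt(8.082082)
uc = 2.8429

2.8429


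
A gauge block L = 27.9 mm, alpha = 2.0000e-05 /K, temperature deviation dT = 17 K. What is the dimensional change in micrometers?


dL = L * alpha * dT
= 27.9 * 2.0000e-05 * 17
= 0.0094860 mm
dL_um = 0.0094860 * 1000 = 9.4860 um

9.4860


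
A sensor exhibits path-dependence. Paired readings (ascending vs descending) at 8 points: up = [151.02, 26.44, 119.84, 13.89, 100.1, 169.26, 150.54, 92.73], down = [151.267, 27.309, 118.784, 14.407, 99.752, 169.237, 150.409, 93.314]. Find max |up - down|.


|151.02 - 151.267| = 0.2470
|26.44 - 27.309| = 0.8690
|119.84 - 118.784| = 1.0560
|13.89 - 14.407| = 0.5170
|100.1 - 99.752| = 0.3480
|169.26 - 169.237| = 0.0230
|150.54 - 150.409| = 0.1310
|92.73 - 93.314| = 0.5840
hysteresis = max(diffs) = 1.0560

1.0560


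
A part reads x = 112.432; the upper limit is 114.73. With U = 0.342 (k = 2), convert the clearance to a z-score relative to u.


u = U / k = 0.342 / 2 = 0.171
margin = |USL - x| = |114.73 - 112.432| = 2.298
z = margin / u = 2.298 / 0.171
z = 13.4386

13.4386


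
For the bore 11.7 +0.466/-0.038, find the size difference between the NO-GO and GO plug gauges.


GO = nominal - lower_tol (smallest hole = maximum material condition)
GO = 11.7 - 0.038 = 11.662
NO-GO = nominal + upper_tol (largest hole = least material condition)
NO-GO = 11.7 + 0.466 = 12.166
spread = NO-GO - GO = 12.166 - 11.662 = 0.5040

0.5040


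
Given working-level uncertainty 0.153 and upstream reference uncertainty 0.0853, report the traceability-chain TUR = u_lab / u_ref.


TUR = u_lab / u_ref
= 0.153 / 0.0853
= 1.7937

1.7937


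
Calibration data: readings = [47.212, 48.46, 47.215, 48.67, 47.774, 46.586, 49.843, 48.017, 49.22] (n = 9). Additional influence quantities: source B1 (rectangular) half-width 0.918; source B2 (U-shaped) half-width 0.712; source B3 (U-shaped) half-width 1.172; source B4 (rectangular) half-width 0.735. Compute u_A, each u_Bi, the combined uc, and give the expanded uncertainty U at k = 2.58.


mean = (47.212 + 48.46 + 47.215 + 48.67 + 47.774 + 46.586 + 49.843 + 48.017 + 49.22) / 9 = 48.11077778
s = sqrt(sum((x - mean)^2)/(n-1)) = 1.0442122
u_A = s / sqrt(n) = 1.0442122 / sqrt(9) = 0.34807073
u_B1 = 0.918 / sqrt(3) = 0.53000755
u_B2 = 0.712 / sqrt(2) = 0.50346003
u_B3 = 1.172 / sqrt(2) = 0.82872915
u_B4 = 0.735 / sqrt(3) = 0.42435245
uc = sqrt(0.34807073^2 + 0.53000755^2 + 0.50346003^2 + 0.82872915^2 + 0.42435245^2) = 1.2338558
U = k * uc = 2.58 * 1.2338558
U = 3.1833

3.1833


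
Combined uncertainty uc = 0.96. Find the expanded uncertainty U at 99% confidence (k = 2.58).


U = k * uc
U = 2.58 * 0.96
U = 2.4768

2.4768


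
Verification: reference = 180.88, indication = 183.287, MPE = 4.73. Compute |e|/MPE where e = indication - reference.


e = indication - reference = 183.287 - 180.88 = 2.4070
|e| = 2.4070
ratio = |e| / MPE = 2.4070 / 4.73
ratio = 0.5089

0.5089


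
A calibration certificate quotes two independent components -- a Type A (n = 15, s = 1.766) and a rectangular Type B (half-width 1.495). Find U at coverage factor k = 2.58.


u_A = s / sqrt(n) = 1.766 / sqrt(15) = 0.45597924
u_B = half_width / sqrt(3) = 1.495 / sqrt(3) = 0.86313865
uc = sqrt(u_A^2 + u_B^2) = sqrt(0.45597924^2 + 0.86313865^2) = 0.97617898
U = k * uc = 2.58 * 0.97617898
U = 2.5185

2.5185


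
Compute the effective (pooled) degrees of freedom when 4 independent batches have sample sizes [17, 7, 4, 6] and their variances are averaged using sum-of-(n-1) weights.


nu = sum_i (n_i - 1)
nu = ((17 - 1) + (7 - 1) + (4 - 1) + (6 - 1))
nu = 16 + 6 + 3 + 5
nu = 30

30


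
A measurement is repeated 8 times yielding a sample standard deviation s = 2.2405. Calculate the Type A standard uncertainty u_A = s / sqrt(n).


u_A = s / sqrt(n)
u_A = 2.2405 / sqrt(8)
u_A = 2.2405 / 2.8284271
u_A = 0.7921

0.7921


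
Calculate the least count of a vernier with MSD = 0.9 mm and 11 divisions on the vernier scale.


LC = MSD / n_div
= 0.9 / 11
= 0.0818

0.0818


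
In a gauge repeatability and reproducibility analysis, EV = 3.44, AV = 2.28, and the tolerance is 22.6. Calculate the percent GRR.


GRR = sqrt(EV^2 + AV^2) = sqrt(3.44^2 + 2.28^2) = 4.1269844
%GRR = GRR / tol * 100 = 4.1269844 / 22.6 * 100
%GRR = 18.2610

18.2610


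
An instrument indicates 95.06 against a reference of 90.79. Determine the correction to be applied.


Correction = standard - reading
= 90.79 - 95.06
= -4.2700

-4.2700


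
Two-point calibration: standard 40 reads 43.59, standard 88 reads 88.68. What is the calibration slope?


slope = (y2 - y1) / (x2 - x1)
= (88.68 - 43.59) / (88 - 40)
= 45.0900 / 48
= 0.9394

0.9394


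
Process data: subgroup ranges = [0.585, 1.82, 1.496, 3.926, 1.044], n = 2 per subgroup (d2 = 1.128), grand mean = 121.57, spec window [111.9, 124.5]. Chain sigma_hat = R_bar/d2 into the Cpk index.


R_bar = (0.585 + 1.82 + 1.496 + 3.926 + 1.044) / 5 = 1.7742
sigma = R_bar / d2 = 1.7742 / 1.128 = 1.5728723
Cp = (USL - LSL)/(6*sigma) = (124.5 - 111.9)/(6*1.5728723) = 1.3351
Cpu = (124.5 - 121.57)/(3*1.5728723) = 0.6209
Cpl = (121.57 - 111.9)/(3*1.5728723) = 2.0493
Cpk = min(Cpu, Cpl) = 0.6209

0.6209


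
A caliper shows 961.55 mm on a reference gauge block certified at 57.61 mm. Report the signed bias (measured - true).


Systematic error = measured - true
= 961.55 - 57.61
= 903.9400

903.9400


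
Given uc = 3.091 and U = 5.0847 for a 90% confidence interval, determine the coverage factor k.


k = U / uc
k = 5.0847 / 3.091
k = 1.645

1.645


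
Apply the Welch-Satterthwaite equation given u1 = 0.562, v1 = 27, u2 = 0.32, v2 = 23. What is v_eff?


uc = sqrt(u1^2 + u2^2) = sqrt(0.562^2 + 0.32^2) = 0.64671787
v_eff = uc^4 / (u1^4/v1 + u2^4/v2)
= 0.64671787^4 / (0.562^4/27 + 0.32^4/23)
= 0.17492805 / 0.0041506223
v_eff = 42.1450

42.1450


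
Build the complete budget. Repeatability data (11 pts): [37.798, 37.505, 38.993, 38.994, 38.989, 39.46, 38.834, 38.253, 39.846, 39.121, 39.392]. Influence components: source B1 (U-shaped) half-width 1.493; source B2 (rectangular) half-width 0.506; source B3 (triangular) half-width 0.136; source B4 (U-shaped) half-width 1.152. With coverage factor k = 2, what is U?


mean = (37.798 + 37.505 + 38.993 + 38.994 + 38.989 + 39.46 + 38.834 + 38.253 + 39.846 + 39.121 + 39.392) / 11 = 38.835
s = sqrt(sum((x - mean)^2)/(n-1)) = 0.71145949
u_A = s / sqrt(n) = 0.71145949 / sqrt(11) = 0.21451311
u_B1 = 1.493 / sqrt(2) = 1.0557104
u_B2 = 0.506 / sqrt(3) = 0.29213924
u_B3 = 0.136 / sqrt(6) = 0.055521768
u_B4 = 1.152 / sqrt(2) = 0.81458701
uc = sqrt(0.21451311^2 + 1.0557104^2 + 0.29213924^2 + 0.055521768^2 + 0.81458701^2) = 1.382939
U = k * uc = 2 * 1.382939
U = 2.7659

2.7659


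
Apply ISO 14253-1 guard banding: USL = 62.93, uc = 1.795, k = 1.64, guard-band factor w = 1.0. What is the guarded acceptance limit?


U = k * uc = 1.64 * 1.795 = 2.9438
guard band g = w * U = 1.0 * 2.9438 = 2.9438
AL = USL - g = 62.93 - 2.9438
AL = 59.9862

59.9862


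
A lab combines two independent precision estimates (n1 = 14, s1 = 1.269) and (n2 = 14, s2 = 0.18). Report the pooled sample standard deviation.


s_p = sqrt(((n1-1)*s1^2 + (n2-1)*s2^2) / (n1+n2-2))
numerator = (14-1)*1.269^2 + (14-1)*0.18^2 = 20.934693 + 0.4212 = 21.355893
denominator = 14 + 14 - 2 = 26
s_p^2 = 21.355893 / 26 = 0.8213805
s_p = sqrt(0.8213805) = 0.9063

0.9063


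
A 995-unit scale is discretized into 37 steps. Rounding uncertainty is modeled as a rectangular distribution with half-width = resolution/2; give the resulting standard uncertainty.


resolution = range / divisions
resolution = 995 / 37 = 26.891892
u_res = resolution / (2*sqrt(3))
u_res = 26.891892 / 3.4641016
u_res = 7.7630

7.7630


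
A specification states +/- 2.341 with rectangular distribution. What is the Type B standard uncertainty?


u_B = half_width / sqrt(3)
u_B = 2.341 / 1.7320508
u_B = 1.3516

1.3516


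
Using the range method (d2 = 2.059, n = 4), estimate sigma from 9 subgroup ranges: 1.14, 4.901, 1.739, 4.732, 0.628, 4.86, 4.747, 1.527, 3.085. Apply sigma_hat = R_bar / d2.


R_bar = (1.14 + 4.901 + 1.739 + 4.732 + 0.628 + 4.86 + 4.747 + 1.527 + 3.085) / 9
R_bar = 27.359 / 9 = 3.0398889
sigma_hat = R_bar / d2 = 3.0398889 / 2.059 = 1.4764

1.4764


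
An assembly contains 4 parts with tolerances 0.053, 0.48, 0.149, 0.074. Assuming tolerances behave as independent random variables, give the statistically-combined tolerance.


RSS = sqrt(0.053^2 + 0.48^2 + 0.149^2 + 0.074^2)
= sqrt(0.260886)
= 0.5108

0.5108


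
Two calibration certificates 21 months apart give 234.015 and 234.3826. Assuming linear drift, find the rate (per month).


rate = (v2 - v1) / months
= (234.3826 - 234.015) / 21
= 0.3676 / 21
= 0.0175

0.0175


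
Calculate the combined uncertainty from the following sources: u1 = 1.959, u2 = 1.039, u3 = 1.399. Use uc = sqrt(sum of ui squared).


uc = sqrt(1.959^2 + 1.039^2 + 1.399^2)
uc = sqrt(6.874403)
uc = 2.6219

2.6219


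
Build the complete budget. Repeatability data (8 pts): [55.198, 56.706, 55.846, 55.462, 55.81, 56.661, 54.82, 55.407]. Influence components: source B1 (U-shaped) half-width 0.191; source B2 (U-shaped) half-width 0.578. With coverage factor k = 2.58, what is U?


mean = (55.198 + 56.706 + 55.846 + 55.462 + 55.81 + 56.661 + 54.82 + 55.407) / 8 = 55.73875
s = sqrt(sum((x - mean)^2)/(n-1)) = 0.66824477
u_A = s / sqrt(n) = 0.66824477 / sqrt(8) = 0.2362602
u_B1 = 0.191 / sqrt(2) = 0.1350574
u_B2 = 0.578 / sqrt(2) = 0.40870772
uc = sqrt(0.2362602^2 + 0.1350574^2 + 0.40870772^2) = 0.49102076
U = k * uc = 2.58 * 0.49102076
U = 1.2668

1.2668


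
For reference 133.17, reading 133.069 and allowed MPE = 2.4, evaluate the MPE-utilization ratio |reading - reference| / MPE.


e = indication - reference = 133.069 - 133.17 = -0.1010
|e| = 0.1010
ratio = |e| / MPE = 0.1010 / 2.4
ratio = 0.0421

0.0421


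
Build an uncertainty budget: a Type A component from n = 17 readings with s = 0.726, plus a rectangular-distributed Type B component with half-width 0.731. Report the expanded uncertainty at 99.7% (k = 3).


u_A = s / sqrt(n) = 0.726 / sqrt(17) = 0.17608086
u_B = half_width / sqrt(3) = 0.731 / sqrt(3) = 0.42204305
uc = sqrt(u_A^2 + u_B^2) = sqrt(0.17608086^2 + 0.42204305^2) = 0.45730166
U = k * uc = 3 * 0.45730166
U = 1.3719

1.3719


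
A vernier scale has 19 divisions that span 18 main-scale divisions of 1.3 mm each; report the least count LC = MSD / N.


LC = MSD / n_div
= 1.3 / 19
= 0.0684

0.0684


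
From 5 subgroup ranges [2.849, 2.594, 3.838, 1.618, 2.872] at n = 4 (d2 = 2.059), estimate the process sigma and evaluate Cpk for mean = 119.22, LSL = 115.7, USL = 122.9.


R_bar = (2.849 + 2.594 + 3.838 + 1.618 + 2.872) / 5 = 2.7542
sigma = R_bar / d2 = 2.7542 / 2.059 = 1.3376396
Cp = (USL - LSL)/(6*sigma) = (122.9 - 115.7)/(6*1.3376396) = 0.8971
Cpu = (122.9 - 119.22)/(3*1.3376396) = 0.9170
Cpl = (119.22 - 115.7)/(3*1.3376396) = 0.8772
Cpk = min(Cpu, Cpl) = 0.8772

0.8772


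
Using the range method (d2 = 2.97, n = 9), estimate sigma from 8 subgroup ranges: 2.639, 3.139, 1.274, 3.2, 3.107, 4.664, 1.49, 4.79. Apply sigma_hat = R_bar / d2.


R_bar = (2.639 + 3.139 + 1.274 + 3.2 + 3.107 + 4.664 + 1.49 + 4.79) / 8
R_bar = 24.303 / 8 = 3.037875
sigma_hat = R_bar / d2 = 3.037875 / 2.97 = 1.0229

1.0229


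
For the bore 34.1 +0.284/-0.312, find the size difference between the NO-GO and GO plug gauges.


GO = nominal - lower_tol (smallest hole = maximum material condition)
GO = 34.1 - 0.312 = 33.788
NO-GO = nominal + upper_tol (largest hole = least material condition)
NO-GO = 34.1 + 0.284 = 34.384
spread = NO-GO - GO = 34.384 - 33.788 = 0.5960

0.5960


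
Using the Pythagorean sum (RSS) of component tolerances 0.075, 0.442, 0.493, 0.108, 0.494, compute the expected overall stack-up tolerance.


RSS = sqrt(0.075^2 + 0.442^2 + 0.493^2 + 0.108^2 + 0.494^2)
= sqrt(0.699738)
= 0.8365

0.8365


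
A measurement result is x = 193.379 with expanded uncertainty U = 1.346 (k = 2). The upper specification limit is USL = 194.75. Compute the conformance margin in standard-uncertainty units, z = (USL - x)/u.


u = U / k = 1.346 / 2 = 0.673
margin = |USL - x| = |194.75 - 193.379| = 1.371
z = margin / u = 1.371 / 0.673
z = 2.0371

2.0371


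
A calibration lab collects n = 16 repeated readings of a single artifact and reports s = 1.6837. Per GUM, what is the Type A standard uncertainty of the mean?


u_A = s / sqrt(n)
u_A = 1.6837 / sqrt(16)
u_A = 1.6837 / 4
u_A = 0.4209

0.4209


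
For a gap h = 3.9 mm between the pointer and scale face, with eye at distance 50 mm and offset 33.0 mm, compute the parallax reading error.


error = h * offset / d
= 3.9 * 33.0 / 50
= 2.5740

2.5740


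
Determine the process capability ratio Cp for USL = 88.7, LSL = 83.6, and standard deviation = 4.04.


Cp = (USL - LSL) / (6 * sigma)
= (88.7 - 83.6) / (6 * 4.04)
= 5.1000 / 24.2400
= 0.2104

0.2104


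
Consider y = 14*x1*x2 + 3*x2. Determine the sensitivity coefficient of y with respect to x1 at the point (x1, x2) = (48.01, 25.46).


y = 14*x1*x2 + 3*x2
dy/dx1 = 14*x2
Evaluate at x2 = 25.46: c1 = 14 * 25.46
c1 = 356.4400

356.4400


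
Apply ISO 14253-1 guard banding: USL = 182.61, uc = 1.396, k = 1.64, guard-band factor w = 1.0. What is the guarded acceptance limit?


U = k * uc = 1.64 * 1.396 = 2.28944
guard band g = w * U = 1.0 * 2.28944 = 2.28944
AL = USL - g = 182.61 - 2.28944
AL = 180.3206

180.3206


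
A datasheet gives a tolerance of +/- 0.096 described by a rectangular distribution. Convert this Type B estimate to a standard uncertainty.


u_B = half_width / sqrt(3)
u_B = 0.096 / 1.7320508
u_B = 0.0554

0.0554


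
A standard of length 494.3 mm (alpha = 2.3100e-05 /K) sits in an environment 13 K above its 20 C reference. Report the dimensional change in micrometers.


dL = L * alpha * dT
= 494.3 * 2.3100e-05 * 13
= 0.1484383 mm
dL_um = 0.1484383 * 1000 = 148.4383 um

148.4383


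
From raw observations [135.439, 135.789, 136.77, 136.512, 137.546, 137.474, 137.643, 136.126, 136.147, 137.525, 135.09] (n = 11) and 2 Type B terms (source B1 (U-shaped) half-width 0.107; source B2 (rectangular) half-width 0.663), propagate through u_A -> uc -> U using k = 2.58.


mean = (135.439 + 135.789 + 136.77 + 136.512 + 137.546 + 137.474 + 137.643 + 136.126 + 136.147 + 137.525 + 135.09) / 11 = 136.551
s = sqrt(sum((x - mean)^2)/(n-1)) = 0.91258567
u_A = s / sqrt(n) = 0.91258567 / sqrt(11) = 0.27515493
u_B1 = 0.107 / sqrt(2) = 0.075660426
u_B2 = 0.663 / sqrt(3) = 0.38278323
uc = sqrt(0.27515493^2 + 0.075660426^2 + 0.38278323^2) = 0.4774492
U = k * uc = 2.58 * 0.4774492
U = 1.2318

1.2318


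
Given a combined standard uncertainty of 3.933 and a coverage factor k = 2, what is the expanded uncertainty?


U = k * uc
U = 2 * 3.933
U = 7.8660

7.8660


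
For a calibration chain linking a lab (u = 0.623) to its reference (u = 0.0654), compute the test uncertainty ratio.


TUR = u_lab / u_ref
= 0.623 / 0.0654
= 9.5260

9.5260


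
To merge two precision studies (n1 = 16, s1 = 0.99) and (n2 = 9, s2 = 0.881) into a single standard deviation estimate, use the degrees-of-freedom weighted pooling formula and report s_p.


s_p = sqrt(((n1-1)*s1^2 + (n2-1)*s2^2) / (n1+n2-2))
numerator = (16-1)*0.99^2 + (9-1)*0.881^2 = 14.7015 + 6.209288 = 20.910788
denominator = 16 + 9 - 2 = 23
s_p^2 = 20.910788 / 23 = 0.9091647
s_p = sqrt(0.9091647) = 0.9535

0.9535


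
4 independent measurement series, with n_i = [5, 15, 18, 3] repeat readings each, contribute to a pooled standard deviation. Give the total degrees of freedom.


nu = sum_i (n_i - 1)
nu = ((5 - 1) + (15 - 1) + (18 - 1) + (3 - 1))
nu = 4 + 14 + 17 + 2
nu = 37

37


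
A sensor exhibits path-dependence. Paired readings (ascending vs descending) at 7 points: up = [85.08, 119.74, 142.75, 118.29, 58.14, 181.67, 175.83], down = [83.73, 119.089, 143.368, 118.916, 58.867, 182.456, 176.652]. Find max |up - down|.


|85.08 - 83.73| = 1.3500
|119.74 - 119.089| = 0.6510
|142.75 - 143.368| = 0.6180
|118.29 - 118.916| = 0.6260
|58.14 - 58.867| = 0.7270
|181.67 - 182.456| = 0.7860
|175.83 - 176.652| = 0.8220
hysteresis = max(diffs) = 1.3500

1.3500


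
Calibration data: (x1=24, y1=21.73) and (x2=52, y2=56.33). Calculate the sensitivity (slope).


slope = (y2 - y1) / (x2 - x1)
= (56.33 - 21.73) / (52 - 24)
= 34.6000 / 28
= 1.2357

1.2357


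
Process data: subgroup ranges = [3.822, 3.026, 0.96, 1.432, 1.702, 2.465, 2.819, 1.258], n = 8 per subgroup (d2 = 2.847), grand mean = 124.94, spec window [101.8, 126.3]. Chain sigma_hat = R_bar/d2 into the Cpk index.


R_bar = (3.822 + 3.026 + 0.96 + 1.432 + 1.702 + 2.465 + 2.819 + 1.258) / 8 = 2.1855
sigma = R_bar / d2 = 2.1855 / 2.847 = 0.76765016
Cp = (USL - LSL)/(6*sigma) = (126.3 - 101.8)/(6*0.76765016) = 5.3193
Cpu = (126.3 - 124.94)/(3*0.76765016) = 0.5905
Cpl = (124.94 - 101.8)/(3*0.76765016) = 10.0480
Cpk = min(Cpu, Cpl) = 0.5905

0.5905


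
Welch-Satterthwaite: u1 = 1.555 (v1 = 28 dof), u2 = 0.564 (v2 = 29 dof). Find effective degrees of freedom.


uc = sqrt(u1^2 + u2^2) = sqrt(1.555^2 + 0.564^2) = 1.6541224
v_eff = uc^4 / (u1^4/v1 + u2^4/v2)
= 1.6541224^4 / (1.555^4/28 + 0.564^4/29)
= 7.4863577 / 0.21230503
v_eff = 35.2623

35.2623


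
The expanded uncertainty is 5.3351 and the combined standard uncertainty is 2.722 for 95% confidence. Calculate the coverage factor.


k = U / uc
k = 5.3351 / 2.722
k = 1.96

1.96


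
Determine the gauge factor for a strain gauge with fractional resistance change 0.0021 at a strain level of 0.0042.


GF = (dR/R) / epsilon
= 0.0021 / 0.0042
= 0.5000

0.5000


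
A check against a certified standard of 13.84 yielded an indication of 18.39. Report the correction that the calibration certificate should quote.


Correction = standard - reading
= 13.84 - 18.39
= -4.5500

-4.5500


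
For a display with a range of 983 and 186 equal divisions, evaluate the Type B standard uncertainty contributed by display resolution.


resolution = range / divisions
resolution = 983 / 186 = 5.2849462
u_res = resolution / (2*sqrt(3))
u_res = 5.2849462 / 3.4641016
u_res = 1.5256

1.5256


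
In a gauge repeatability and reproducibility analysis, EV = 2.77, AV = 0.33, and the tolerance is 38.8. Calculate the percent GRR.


GRR = sqrt(EV^2 + AV^2) = sqrt(2.77^2 + 0.33^2) = 2.7895878
%GRR = GRR / tol * 100 = 2.7895878 / 38.8 * 100
%GRR = 7.1897

7.1897


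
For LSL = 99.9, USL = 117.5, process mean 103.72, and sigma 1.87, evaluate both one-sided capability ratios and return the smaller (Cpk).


Cpu = (USL - mean) / (3*sigma) = (117.5 - 103.72) / (3*1.87) = 2.4563
Cpl = (mean - LSL) / (3*sigma) = (103.72 - 99.9) / (3*1.87) = 0.6809
Cpk = min(Cpu, Cpl) = 0.6809

0.6809


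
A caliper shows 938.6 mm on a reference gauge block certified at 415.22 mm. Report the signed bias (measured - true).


Systematic error = measured - true
= 938.6 - 415.22
= 523.3800

523.3800


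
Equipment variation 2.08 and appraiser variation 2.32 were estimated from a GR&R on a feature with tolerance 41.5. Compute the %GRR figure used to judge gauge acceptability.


GRR = sqrt(EV^2 + AV^2) = sqrt(2.08^2 + 2.32^2) = 3.1158947
%GRR = GRR / tol * 100 = 3.1158947 / 41.5 * 100
%GRR = 7.5082

7.5082


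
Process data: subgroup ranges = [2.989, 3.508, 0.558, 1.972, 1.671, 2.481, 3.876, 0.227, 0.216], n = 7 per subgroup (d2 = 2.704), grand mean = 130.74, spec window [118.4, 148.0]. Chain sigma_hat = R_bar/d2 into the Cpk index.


R_bar = (2.989 + 3.508 + 0.558 + 1.972 + 1.671 + 2.481 + 3.876 + 0.227 + 0.216) / 9 = 1.9442222
sigma = R_bar / d2 = 1.9442222 / 2.704 = 0.71901709
Cp = (USL - LSL)/(6*sigma) = (148.0 - 118.4)/(6*0.71901709) = 6.8612
Cpu = (148.0 - 130.74)/(3*0.71901709) = 8.0017
Cpl = (130.74 - 118.4)/(3*0.71901709) = 5.7208
Cpk = min(Cpu, Cpl) = 5.7208

5.7208


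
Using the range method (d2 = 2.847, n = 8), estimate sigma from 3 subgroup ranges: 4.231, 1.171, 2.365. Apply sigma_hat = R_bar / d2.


R_bar = (4.231 + 1.171 + 2.365) / 3
R_bar = 7.767 / 3 = 2.589
sigma_hat = R_bar / d2 = 2.589 / 2.847 = 0.9094

0.9094


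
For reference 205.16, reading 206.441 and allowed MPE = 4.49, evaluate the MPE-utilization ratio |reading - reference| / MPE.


e = indication - reference = 206.441 - 205.16 = 1.2810
|e| = 1.2810
ratio = |e| / MPE = 1.2810 / 4.49
ratio = 0.2853

0.2853


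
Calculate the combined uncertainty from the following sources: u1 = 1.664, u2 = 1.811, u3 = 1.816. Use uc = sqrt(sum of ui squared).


uc = sqrt(1.664^2 + 1.811^2 + 1.816^2)
uc = sqrt(9.346473)
uc = 3.0572

3.0572


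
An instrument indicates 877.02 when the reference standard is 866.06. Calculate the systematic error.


Systematic error = measured - true
= 877.02 - 866.06
= 10.9600

10.9600


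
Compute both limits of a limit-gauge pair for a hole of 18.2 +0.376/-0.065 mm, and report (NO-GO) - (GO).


GO = nominal - lower_tol (smallest hole = maximum material condition)
GO = 18.2 - 0.065 = 18.135
NO-GO = nominal + upper_tol (largest hole = least material condition)
NO-GO = 18.2 + 0.376 = 18.576
spread = NO-GO - GO = 18.576 - 18.135 = 0.4410

0.4410


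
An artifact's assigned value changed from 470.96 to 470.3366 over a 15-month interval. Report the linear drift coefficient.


rate = (v2 - v1) / months
= (470.3366 - 470.96) / 15
= -0.6234 / 15
= -0.0416

-0.0416


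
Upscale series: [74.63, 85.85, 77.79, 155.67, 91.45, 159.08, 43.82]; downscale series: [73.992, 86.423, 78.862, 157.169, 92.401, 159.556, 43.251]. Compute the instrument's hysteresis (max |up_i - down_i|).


|74.63 - 73.992| = 0.6380
|85.85 - 86.423| = 0.5730
|77.79 - 78.862| = 1.0720
|155.67 - 157.169| = 1.4990
|91.45 - 92.401| = 0.9510
|159.08 - 159.556| = 0.4760
|43.82 - 43.251| = 0.5690
hysteresis = max(diffs) = 1.4990

1.4990


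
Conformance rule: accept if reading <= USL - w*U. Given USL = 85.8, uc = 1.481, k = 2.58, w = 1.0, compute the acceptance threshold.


U = k * uc = 2.58 * 1.481 = 3.82098
guard band g = w * U = 1.0 * 3.82098 = 3.82098
AL = USL - g = 85.8 - 3.82098
AL = 81.9790

81.9790


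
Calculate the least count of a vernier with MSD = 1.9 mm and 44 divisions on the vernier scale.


LC = MSD / n_div
= 1.9 / 44
= 0.0432

0.0432


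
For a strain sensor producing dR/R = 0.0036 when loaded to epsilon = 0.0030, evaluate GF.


GF = (dR/R) / epsilon
= 0.0036 / 0.0030
= 1.2000

1.2000


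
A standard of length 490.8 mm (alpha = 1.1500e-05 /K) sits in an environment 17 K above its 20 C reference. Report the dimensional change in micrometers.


dL = L * alpha * dT
= 490.8 * 1.1500e-05 * 17
= 0.0959514 mm
dL_um = 0.0959514 * 1000 = 95.9514 um

95.9514


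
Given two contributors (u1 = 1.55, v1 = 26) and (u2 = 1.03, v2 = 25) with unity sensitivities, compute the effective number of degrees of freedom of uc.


uc = sqrt(u1^2 + u2^2) = sqrt(1.55^2 + 1.03^2) = 1.8610212
v_eff = uc^4 / (u1^4/v1 + u2^4/v2)
= 1.8610212^4 / (1.55^4/26 + 1.03^4/25)
= 11.995139 / 0.26702059
v_eff = 44.9222

44.9222


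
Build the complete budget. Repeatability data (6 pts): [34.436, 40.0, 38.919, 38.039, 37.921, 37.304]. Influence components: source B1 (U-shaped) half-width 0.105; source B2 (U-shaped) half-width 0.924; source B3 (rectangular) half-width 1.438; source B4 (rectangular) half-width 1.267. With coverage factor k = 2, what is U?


mean = (34.436 + 40.0 + 38.919 + 38.039 + 37.921 + 37.304) / 6 = 37.76983333
s = sqrt(sum((x - mean)^2)/(n-1)) = 1.8826032
u_A = s / sqrt(n) = 1.8826032 / sqrt(6) = 0.76856954
u_B1 = 0.105 / sqrt(2) = 0.074246212
u_B2 = 0.924 / sqrt(2) = 0.65336667
u_B3 = 1.438 / sqrt(3) = 0.83022969
u_B4 = 1.267 / sqrt(3) = 0.73150279
uc = sqrt(0.76856954^2 + 0.074246212^2 + 0.65336667^2 + 0.83022969^2 + 0.73150279^2) = 1.4991589
U = k * uc = 2 * 1.4991589
U = 2.9983

2.9983


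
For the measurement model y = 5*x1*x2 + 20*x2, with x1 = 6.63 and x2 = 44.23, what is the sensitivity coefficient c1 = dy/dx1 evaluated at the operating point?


y = 5*x1*x2 + 20*x2
dy/dx1 = 5*x2
Evaluate at x2 = 44.23: c1 = 5 * 44.23
c1 = 221.1500

221.1500


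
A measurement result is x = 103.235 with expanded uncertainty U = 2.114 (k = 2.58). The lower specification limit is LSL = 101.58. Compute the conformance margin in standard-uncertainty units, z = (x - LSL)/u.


u = U / k = 2.114 / 2.58 = 0.81937984
margin = |LSL - x| = |101.58 - 103.235| = 1.655
z = margin / u = 1.655 / 0.81937984
z = 2.0198

2.0198


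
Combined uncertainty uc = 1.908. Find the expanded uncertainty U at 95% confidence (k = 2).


U = k * uc
U = 2 * 1.908
U = 3.8160

3.8160


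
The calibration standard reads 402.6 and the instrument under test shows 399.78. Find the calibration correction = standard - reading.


Correction = standard - reading
= 402.6 - 399.78
= 2.8200

2.8200


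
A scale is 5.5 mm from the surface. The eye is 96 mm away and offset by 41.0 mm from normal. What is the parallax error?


error = h * offset / d
= 5.5 * 41.0 / 96
= 2.3490

2.3490


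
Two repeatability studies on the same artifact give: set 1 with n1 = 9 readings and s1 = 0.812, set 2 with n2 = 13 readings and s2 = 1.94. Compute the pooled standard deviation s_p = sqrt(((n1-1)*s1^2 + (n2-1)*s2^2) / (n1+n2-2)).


s_p = sqrt(((n1-1)*s1^2 + (n2-1)*s2^2) / (n1+n2-2))
numerator = (9-1)*0.812^2 + (13-1)*1.94^2 = 5.274752 + 45.1632 = 50.437952
denominator = 9 + 13 - 2 = 20
s_p^2 = 50.437952 / 20 = 2.5218976
s_p = sqrt(2.5218976) = 1.5880

1.5880


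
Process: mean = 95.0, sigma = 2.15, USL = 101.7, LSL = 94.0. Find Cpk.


Cpu = (USL - mean) / (3*sigma) = (101.7 - 95.0) / (3*2.15) = 1.0388
Cpl = (mean - LSL) / (3*sigma) = (95.0 - 94.0) / (3*2.15) = 0.1550
Cpk = min(Cpu, Cpl) = 0.1550

0.1550


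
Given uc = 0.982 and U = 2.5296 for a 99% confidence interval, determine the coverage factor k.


k = U / uc
k = 2.5296 / 0.982
k = 2.576

2.576


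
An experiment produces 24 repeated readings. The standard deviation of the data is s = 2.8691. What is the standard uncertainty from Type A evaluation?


u_A = s / sqrt(n)
u_A = 2.8691 / sqrt(24)
u_A = 2.8691 / 4.8989795
u_A = 0.5857

0.5857


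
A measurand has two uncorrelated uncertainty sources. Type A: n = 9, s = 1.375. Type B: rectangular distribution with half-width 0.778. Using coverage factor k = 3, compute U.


u_A = s / sqrt(n) = 1.375 / sqrt(9) = 0.45833333
u_B = half_width / sqrt(3) = 0.778 / sqrt(3) = 0.44917851
uc = sqrt(u_A^2 + u_B^2) = sqrt(0.45833333^2 + 0.44917851^2) = 0.64174043
U = k * uc = 3 * 0.64174043
U = 1.9252

1.9252


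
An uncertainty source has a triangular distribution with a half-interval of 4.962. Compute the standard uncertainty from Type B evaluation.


u_B = half_width / sqrt(6)
u_B = 4.962 / 2.4494897
u_B = 2.0257

2.0257


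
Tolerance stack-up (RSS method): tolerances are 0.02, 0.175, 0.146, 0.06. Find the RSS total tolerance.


RSS = sqrt(0.02^2 + 0.175^2 + 0.146^2 + 0.06^2)
= sqrt(0.055941)
= 0.2365

0.2365


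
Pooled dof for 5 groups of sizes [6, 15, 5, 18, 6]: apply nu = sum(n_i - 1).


nu = sum_i (n_i - 1)
nu = ((6 - 1) + (15 - 1) + (5 - 1) + (18 - 1) + (6 - 1))
nu = 5 + 14 + 4 + 17 + 5
nu = 45

45


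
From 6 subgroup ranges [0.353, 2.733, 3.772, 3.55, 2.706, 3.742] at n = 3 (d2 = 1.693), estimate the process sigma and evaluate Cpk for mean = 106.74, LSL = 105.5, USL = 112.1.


R_bar = (0.353 + 2.733 + 3.772 + 3.55 + 2.706 + 3.742) / 6 = 2.8093333
sigma = R_bar / d2 = 2.8093333 / 1.693 = 1.6593817
Cp = (USL - LSL)/(6*sigma) = (112.1 - 105.5)/(6*1.6593817) = 0.6629
Cpu = (112.1 - 106.74)/(3*1.6593817) = 1.0767
Cpl = (106.74 - 105.5)/(3*1.6593817) = 0.2491
Cpk = min(Cpu, Cpl) = 0.2491

0.2491


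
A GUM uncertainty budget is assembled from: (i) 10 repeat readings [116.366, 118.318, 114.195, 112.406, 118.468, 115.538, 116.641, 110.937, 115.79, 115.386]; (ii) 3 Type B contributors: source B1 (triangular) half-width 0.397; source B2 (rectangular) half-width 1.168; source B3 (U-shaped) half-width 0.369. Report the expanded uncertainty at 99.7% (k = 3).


mean = (116.366 + 118.318 + 114.195 + 112.406 + 118.468 + 115.538 + 116.641 + 110.937 + 115.79 + 115.386) / 10 = 115.4045
s = sqrt(sum((x - mean)^2)/(n-1)) = 2.3782849
u_A = s / sqrt(n) = 2.3782849 / sqrt(10) = 0.75207972
u_B1 = 0.397 / sqrt(6) = 0.16207457
u_B2 = 1.168 / sqrt(3) = 0.67434511
u_B3 = 0.369 / sqrt(2) = 0.2609224
uc = sqrt(0.75207972^2 + 0.16207457^2 + 0.67434511^2 + 0.2609224^2) = 1.0558001
U = k * uc = 3 * 1.0558001
U = 3.1674

3.1674


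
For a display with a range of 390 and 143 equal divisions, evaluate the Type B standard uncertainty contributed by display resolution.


resolution = range / divisions
resolution = 390 / 143 = 2.7272727
u_res = resolution / (2*sqrt(3))
u_res = 2.7272727 / 3.4641016
u_res = 0.7873

0.7873


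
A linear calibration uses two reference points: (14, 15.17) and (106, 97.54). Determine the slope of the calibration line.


slope = (y2 - y1) / (x2 - x1)
= (97.54 - 15.17) / (106 - 14)
= 82.3700 / 92
= 0.8953

0.8953


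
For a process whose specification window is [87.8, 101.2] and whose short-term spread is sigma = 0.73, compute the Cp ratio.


Cp = (USL - LSL) / (6 * sigma)
= (101.2 - 87.8) / (6 * 0.73)
= 13.4000 / 4.3800
= 3.0594

3.0594


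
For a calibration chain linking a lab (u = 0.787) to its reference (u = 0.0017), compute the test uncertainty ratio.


TUR = u_lab / u_ref
= 0.787 / 0.0017
= 462.9412

462.9412


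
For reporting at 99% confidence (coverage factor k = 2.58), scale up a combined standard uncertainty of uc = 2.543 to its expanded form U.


U = k * uc
U = 2.58 * 2.543
U = 6.5609

6.5609


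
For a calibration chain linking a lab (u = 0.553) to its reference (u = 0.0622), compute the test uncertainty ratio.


TUR = u_lab / u_ref
= 0.553 / 0.0622
= 8.8907

8.8907


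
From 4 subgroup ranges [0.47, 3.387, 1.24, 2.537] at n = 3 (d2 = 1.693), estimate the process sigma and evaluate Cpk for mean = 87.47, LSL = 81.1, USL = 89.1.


R_bar = (0.47 + 3.387 + 1.24 + 2.537) / 4 = 1.9085
sigma = R_bar / d2 = 1.9085 / 1.693 = 1.1272888
Cp = (USL - LSL)/(6*sigma) = (89.1 - 81.1)/(6*1.1272888) = 1.1828
Cpu = (89.1 - 87.47)/(3*1.1272888) = 0.4820
Cpl = (87.47 - 81.1)/(3*1.1272888) = 1.8836
Cpk = min(Cpu, Cpl) = 0.4820

0.4820


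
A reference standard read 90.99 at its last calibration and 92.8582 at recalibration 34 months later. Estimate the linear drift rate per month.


rate = (v2 - v1) / months
= (92.8582 - 90.99) / 34
= 1.8682 / 34
= 0.0549

0.0549


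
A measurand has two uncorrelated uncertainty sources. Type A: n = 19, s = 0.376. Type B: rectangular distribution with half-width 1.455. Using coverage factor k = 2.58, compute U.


u_A = s / sqrt(n) = 0.376 / sqrt(19) = 0.086260316
u_B = half_width / sqrt(3) = 1.455 / sqrt(3) = 0.84004464
uc = sqrt(u_A^2 + u_B^2) = sqrt(0.086260316^2 + 0.84004464^2) = 0.84446186
U = k * uc = 2.58 * 0.84446186
U = 2.1787

2.1787


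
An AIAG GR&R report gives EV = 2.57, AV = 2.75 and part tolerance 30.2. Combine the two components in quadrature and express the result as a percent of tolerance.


GRR = sqrt(EV^2 + AV^2) = sqrt(2.57^2 + 2.75^2) = 3.7639607
%GRR = GRR / tol * 100 = 3.7639607 / 30.2 * 100
%GRR = 12.4634

12.4634


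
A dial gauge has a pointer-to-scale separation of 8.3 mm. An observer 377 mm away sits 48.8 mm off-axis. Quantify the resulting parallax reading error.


error = h * offset / d
= 8.3 * 48.8 / 377
= 1.0744

1.0744


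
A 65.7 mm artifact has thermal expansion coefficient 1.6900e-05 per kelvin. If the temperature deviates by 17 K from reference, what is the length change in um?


dL = L * alpha * dT
= 65.7 * 1.6900e-05 * 17
= 0.0188756 mm
dL_um = 0.0188756 * 1000 = 18.8756 um

18.8756


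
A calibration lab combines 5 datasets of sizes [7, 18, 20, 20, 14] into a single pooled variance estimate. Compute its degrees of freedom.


nu = sum_i (n_i - 1)
nu = ((7 - 1) + (18 - 1) + (20 - 1) + (20 - 1) + (14 - 1))
nu = 6 + 17 + 19 + 19 + 13
nu = 74

74


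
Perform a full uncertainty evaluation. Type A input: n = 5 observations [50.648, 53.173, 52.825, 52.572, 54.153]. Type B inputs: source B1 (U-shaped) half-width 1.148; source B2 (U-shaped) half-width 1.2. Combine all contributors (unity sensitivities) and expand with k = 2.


mean = (50.648 + 53.173 + 52.825 + 52.572 + 54.153) / 5 = 52.6742
s = sqrt(sum((x - mean)^2)/(n-1)) = 1.2820221
u_A = s / sqrt(n) = 1.2820221 / sqrt(5) = 0.57333771
u_B1 = 1.148 / sqrt(2) = 0.81175858
u_B2 = 1.2 / sqrt(2) = 0.84852814
uc = sqrt(0.57333771^2 + 0.81175858^2 + 0.84852814^2) = 1.3067778
U = k * uc = 2 * 1.3067778
U = 2.6136

2.6136


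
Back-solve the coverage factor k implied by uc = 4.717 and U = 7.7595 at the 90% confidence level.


k = U / uc
k = 7.7595 / 4.717
k = 1.645

1.645


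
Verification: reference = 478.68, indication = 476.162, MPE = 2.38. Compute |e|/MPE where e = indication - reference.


e = indication - reference = 476.162 - 478.68 = -2.5180
|e| = 2.5180
ratio = |e| / MPE = 2.5180 / 2.38
ratio = 1.0580

1.0580


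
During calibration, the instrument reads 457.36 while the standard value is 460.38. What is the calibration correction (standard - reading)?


Correction = standard - reading
= 460.38 - 457.36
= 3.0200

3.0200


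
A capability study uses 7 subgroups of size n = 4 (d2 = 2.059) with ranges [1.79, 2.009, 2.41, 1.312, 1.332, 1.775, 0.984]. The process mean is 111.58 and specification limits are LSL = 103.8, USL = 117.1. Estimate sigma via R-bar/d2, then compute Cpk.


R_bar = (1.79 + 2.009 + 2.41 + 1.312 + 1.332 + 1.775 + 0.984) / 7 = 1.6588571
sigma = R_bar / d2 = 1.6588571 / 2.059 = 0.80566153
Cp = (USL - LSL)/(6*sigma) = (117.1 - 103.8)/(6*0.80566153) = 2.7514
Cpu = (117.1 - 111.58)/(3*0.80566153) = 2.2838
Cpl = (111.58 - 103.8)/(3*0.80566153) = 3.2189
Cpk = min(Cpu, Cpl) = 2.2838

2.2838


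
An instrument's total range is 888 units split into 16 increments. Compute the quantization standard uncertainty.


resolution = range / divisions
resolution = 888 / 16 = 55.5
u_res = resolution / (2*sqrt(3))
u_res = 55.5 / 3.4641016
u_res = 16.0215

16.0215


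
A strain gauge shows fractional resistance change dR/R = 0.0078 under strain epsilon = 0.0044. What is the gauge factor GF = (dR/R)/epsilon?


GF = (dR/R) / epsilon
= 0.0078 / 0.0044
= 1.7727

1.7727


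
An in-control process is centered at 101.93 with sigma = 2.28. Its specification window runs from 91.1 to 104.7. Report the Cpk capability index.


Cpu = (USL - mean) / (3*sigma) = (104.7 - 101.93) / (3*2.28) = 0.4050
Cpl = (mean - LSL) / (3*sigma) = (101.93 - 91.1) / (3*2.28) = 1.5833
Cpk = min(Cpu, Cpl) = 0.4050

0.4050


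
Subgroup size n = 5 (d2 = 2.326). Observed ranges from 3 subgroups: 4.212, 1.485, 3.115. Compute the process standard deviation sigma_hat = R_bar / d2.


R_bar = (4.212 + 1.485 + 3.115) / 3
R_bar = 8.812 / 3 = 2.9373333
sigma_hat = R_bar / d2 = 2.9373333 / 2.326 = 1.2628

1.2628


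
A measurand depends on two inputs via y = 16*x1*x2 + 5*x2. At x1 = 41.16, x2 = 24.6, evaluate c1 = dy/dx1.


y = 16*x1*x2 + 5*x2
dy/dx1 = 16*x2
Evaluate at x2 = 24.6: c1 = 16 * 24.6
c1 = 393.6000

393.6000
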